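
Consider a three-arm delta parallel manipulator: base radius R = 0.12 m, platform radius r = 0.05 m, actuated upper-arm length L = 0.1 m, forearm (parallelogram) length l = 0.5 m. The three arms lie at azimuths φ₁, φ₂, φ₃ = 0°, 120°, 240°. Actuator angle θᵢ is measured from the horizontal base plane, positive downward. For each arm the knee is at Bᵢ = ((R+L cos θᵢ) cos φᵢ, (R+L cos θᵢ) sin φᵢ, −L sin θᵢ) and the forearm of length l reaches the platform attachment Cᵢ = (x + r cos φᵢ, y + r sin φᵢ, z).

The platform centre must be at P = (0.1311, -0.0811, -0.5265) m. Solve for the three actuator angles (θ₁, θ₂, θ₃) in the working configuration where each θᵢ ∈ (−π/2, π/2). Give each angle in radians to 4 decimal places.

θ₁ = 0.3492, θ₂ = 1.2218, θ₃ = 0.7853

φ1=0.0° → target in arm frame (0.1311, -0.0811)
  A=-0.0611, B=-0.5265, C=(l²−L²−A²−y'²−z²)/(2L)=-0.2376
  √(A²+B²)=0.5300;  θ1 = -1.6863+2.0356 ≈ 0.3492
arm 2 (φ=120.0°): x'=-0.1358, y'=-0.0730
  A=0.2058, B=-0.5265, C=(l²−L²−A²−y'²−z²)/(2L)=-0.4244
  γ=atan2(-0.5265,0.2058)=-1.1982;  ψ=arccos(-0.7507)=2.4200;  θ2=γ+ψ≈1.2218
rotate P by −φ3: (0.0047, 0.1541, -0.5265)
  e−x'=0.0653;  (l²−L²−(e−x')²−y'²−z²)/2L = -0.3261
  γ=atan2(-0.5265,0.0653)=-1.4474;  ψ=arccos(-0.6146)=2.2326;  θ3=γ+ψ≈0.7853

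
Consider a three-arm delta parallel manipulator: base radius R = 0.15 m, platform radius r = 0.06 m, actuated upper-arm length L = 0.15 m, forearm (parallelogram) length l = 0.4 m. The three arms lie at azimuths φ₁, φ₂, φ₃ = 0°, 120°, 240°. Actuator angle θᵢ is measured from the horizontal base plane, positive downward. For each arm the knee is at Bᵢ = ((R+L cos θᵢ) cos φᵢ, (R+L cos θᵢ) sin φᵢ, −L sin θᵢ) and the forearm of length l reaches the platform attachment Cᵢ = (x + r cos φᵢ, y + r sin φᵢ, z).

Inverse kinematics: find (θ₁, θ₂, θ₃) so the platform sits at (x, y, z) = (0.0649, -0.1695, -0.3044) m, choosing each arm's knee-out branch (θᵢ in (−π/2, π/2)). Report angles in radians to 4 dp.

θ₁ = -0.0875, θ₂ = 0.9598, θ₃ = -0.3492

φ1=0.0° → target in arm frame (0.0649, -0.1695)
  A=0.0251, B=-0.3044, C=(l²−L²−A²−y'²−z²)/(2L)=0.0516
  γ=atan2(-0.3044,0.0251)=-1.4885;  ψ=arccos(0.1689)=1.4010;  θ1=γ+ψ≈-0.0875
φ2=120.0° → target in arm frame (-0.1792, 0.0285)
  e−x'=0.2692;  (l²−L²−(e−x')²−y'²−z²)/2L = -0.0949
  θ2 = atan2(B,A) + arccos(C/0.4064) = 0.9598
rotate P by −φ3: (0.1143, 0.1410, -0.3044)
  A=-0.0243, B=-0.3044, C=(l²−L²−A²−y'²−z²)/(2L)=0.0813
  θ3 = atan2(B,A) + arccos(C/0.3054) = -0.3492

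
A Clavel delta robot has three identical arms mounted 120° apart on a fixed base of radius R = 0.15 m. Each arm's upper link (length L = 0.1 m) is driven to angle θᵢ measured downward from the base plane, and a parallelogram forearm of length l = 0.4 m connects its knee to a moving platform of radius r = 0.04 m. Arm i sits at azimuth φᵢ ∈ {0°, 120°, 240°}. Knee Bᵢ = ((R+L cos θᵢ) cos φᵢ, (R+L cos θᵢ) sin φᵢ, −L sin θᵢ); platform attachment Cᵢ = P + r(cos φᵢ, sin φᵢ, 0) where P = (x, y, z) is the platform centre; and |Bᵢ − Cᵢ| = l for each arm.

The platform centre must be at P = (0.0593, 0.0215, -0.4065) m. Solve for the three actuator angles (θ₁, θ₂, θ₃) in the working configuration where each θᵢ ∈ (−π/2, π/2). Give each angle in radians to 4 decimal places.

rotate P by −φ1: (0.0593, 0.0215, -0.4065)
  e−x'=0.0507;  (l²−L²−(e−x')²−y'²−z²)/2L = -0.0914
  γ=atan2(-0.4065,0.0507)=-1.4467;  ψ=arccos(-0.2231)=1.7957;  θ1=γ+ψ≈0.3490
rotate P by −φ2: (-0.0110, -0.0621, -0.4065)
  A=0.1210, B=-0.4065, C=(l²−L²−A²−y'²−z²)/(2L)=-0.1687
  γ=atan2(-0.4065,0.1210)=-1.2814;  ψ=arccos(-0.3978)=1.9800;  θ2=γ+ψ≈0.6985
rotate P by −φ3: (-0.0483, 0.0406, -0.4065)
  A cos θ + B sin θ = C:  0.1583·cos θ + -0.4065·sin θ = -0.2097
  θ3 = atan2(B,A) + arccos(C/0.4362) = 0.8728

θ₁ = 0.3490, θ₂ = 0.6985, θ₃ = 0.8728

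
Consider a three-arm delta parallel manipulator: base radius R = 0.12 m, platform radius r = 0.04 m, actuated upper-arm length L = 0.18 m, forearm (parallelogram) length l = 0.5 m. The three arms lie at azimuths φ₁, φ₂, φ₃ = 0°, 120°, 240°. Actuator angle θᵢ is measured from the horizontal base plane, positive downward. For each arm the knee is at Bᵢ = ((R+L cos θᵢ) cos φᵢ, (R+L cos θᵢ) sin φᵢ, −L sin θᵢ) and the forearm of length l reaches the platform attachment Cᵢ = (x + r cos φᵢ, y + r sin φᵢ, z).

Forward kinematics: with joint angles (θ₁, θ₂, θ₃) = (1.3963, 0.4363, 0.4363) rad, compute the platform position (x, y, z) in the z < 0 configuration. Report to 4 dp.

S1 = (0.1113·cos0.0°, 0.1113·sin0.0°, -0.1773) = (0.1113, 0.0000, -0.1773)
S2 = (0.2431·cos120.0°, 0.2431·sin120.0°, -0.0761) = (-0.1216, 0.2106, -0.0761)
S3 = (0.2431·cos240.0°, 0.2431·sin240.0°, -0.0761) = (-0.1216, -0.2106, -0.0761)
|S₂|²−|S₁|² = 0.0211;  |S₃|²−|S₁|² = 0.0211
linear system: -0.4656x+0.4211y = 0.0211−0.2024z; -0.4656x+-0.4211y = 0.0211−0.2024z
Cramer: x(z) = -0.0453+0.4347z;  y(z) = 0.0000-0.0000z
quadratic in z: (1.1889)z²+(0.2184)z+(-0.1941)=0, √Δ=0.9852 → z ∈ {-0.5062, 0.3225}; z = -0.5062 (taking z<0)
x = -0.2653, y = 0.0000

(-0.2653, 0.0000, -0.5062)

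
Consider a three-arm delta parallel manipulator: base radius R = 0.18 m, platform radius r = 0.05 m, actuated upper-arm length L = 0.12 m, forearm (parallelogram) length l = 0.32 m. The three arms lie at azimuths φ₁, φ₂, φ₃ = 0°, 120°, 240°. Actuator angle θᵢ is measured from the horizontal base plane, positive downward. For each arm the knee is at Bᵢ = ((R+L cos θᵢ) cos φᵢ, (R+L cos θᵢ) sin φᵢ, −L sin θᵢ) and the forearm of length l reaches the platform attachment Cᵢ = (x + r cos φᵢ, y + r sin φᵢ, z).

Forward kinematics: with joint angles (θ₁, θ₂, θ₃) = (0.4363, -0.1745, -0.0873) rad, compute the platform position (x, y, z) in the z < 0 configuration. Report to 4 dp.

φ1=0.0°: virtual centre (0.2388, 0.0000, -0.0507), radius l
centre 2 = (0.2482·cos120.0°, 0.2482·sin120.0°, 0.0208) = (-0.1241, 0.2149, 0.0208)
arm 3 at φ=240.0°: ρ3 = 0.2495;  centre 3 = (-0.1248, -0.2161, 0.0105)
eliminate P² terms by subtracting sphere 1 from 2 and 3
[-0.7257 0.4299 0.1431]·P = 0.0024;  [-0.7271 -0.4322 0.1223]·P = 0.0028
det = 0.6262;  x = -0.0036+0.1828z,  y = -0.0004+-0.0244z
into |P−centre ₁|² = l²: 1.0340z² + 0.0129z + -0.0411 = 0;  Δ = 0.1701;  z = -0.2056 or 0.1932 → z<0 root = -0.2056
x = -0.0412, y = 0.0046

(-0.0412, 0.0046, -0.2056)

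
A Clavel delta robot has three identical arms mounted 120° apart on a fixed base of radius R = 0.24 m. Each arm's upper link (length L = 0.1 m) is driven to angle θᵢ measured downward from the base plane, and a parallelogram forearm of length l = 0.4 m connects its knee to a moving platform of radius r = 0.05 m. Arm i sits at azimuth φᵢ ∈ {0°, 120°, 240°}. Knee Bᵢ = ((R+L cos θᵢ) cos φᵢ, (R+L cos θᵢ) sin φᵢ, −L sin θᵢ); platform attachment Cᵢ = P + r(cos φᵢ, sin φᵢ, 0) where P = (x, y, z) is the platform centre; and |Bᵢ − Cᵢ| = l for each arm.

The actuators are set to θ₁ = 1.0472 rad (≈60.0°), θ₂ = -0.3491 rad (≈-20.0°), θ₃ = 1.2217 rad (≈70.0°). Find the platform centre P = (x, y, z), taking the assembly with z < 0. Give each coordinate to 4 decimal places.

(-0.0505, 0.1197, -0.3342)

φ1=0.0°: virtual centre (0.2400, 0.0000, -0.0866), radius l
O2 = (0.2840·cos120.0°, 0.2840·sin120.0°, 0.0342) = (-0.1420, 0.2459, 0.0342)
arm 3 at φ=240.0°: ρ3 = 0.2242;  O3 = (-0.1121, -0.1942, -0.0940)
eliminate P² terms by subtracting sphere 1 from 2 and 3
plane₁₂: -0.7640x+0.4918y+0.2416z = 0.0167
det = 0.6430;  x = -0.0055+0.1346z,  y = 0.0254+-0.2821z
into |P−O₁|² = l²: 1.0977z² + 0.0927z + -0.0916 = 0;  Δ = 0.4107;  z = -0.3342 or 0.2497 → z<0 root = -0.3342
x = -0.0505, y = 0.1197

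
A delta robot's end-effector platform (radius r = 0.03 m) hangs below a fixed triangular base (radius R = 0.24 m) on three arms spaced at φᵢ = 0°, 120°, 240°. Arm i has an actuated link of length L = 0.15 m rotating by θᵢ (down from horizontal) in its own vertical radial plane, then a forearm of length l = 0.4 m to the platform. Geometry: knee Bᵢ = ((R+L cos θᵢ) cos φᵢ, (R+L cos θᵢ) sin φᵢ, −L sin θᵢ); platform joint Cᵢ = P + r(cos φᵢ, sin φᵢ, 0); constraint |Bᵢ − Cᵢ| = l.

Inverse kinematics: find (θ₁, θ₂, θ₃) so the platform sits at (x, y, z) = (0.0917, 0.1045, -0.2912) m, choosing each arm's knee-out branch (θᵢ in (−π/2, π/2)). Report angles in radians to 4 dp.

arm 1 (φ=0.0°): x'=0.0917, y'=0.1045
  A=0.1183, B=-0.2912, C=(l²−L²−A²−y'²−z²)/(2L)=0.0926
  √(A²+B²)=0.3143;  θ1 = -1.1849+1.2717 ≈ 0.0868
rotate P by −φ2: (0.0446, -0.1317, -0.2912)
  e−x'=0.1654;  (l²−L²−(e−x')²−y'²−z²)/2L = 0.0268
  γ=atan2(-0.2912,0.1654)=-1.0544;  ψ=arccos(0.0799)=1.4908;  θ2=γ+ψ≈0.4364
arm 3 (φ=240.0°): x'=-0.1363, y'=0.0272
  e−x'=0.3463;  (l²−L²−(e−x')²−y'²−z²)/2L = -0.2266
  √(A²+B²)=0.4525;  θ3 = -0.6991+2.0954 ≈ 1.3963

θ₁ = 0.0868, θ₂ = 0.4364, θ₃ = 1.3963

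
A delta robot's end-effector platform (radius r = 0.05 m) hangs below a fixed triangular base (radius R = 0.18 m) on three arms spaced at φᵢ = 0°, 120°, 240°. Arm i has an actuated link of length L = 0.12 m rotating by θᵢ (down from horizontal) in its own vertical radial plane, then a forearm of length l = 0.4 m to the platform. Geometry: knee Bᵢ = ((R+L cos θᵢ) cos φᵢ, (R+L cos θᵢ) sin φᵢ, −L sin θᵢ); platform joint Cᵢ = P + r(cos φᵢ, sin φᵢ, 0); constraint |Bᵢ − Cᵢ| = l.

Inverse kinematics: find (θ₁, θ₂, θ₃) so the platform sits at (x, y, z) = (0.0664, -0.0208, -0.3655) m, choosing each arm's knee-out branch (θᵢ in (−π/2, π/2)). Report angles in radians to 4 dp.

φ1=0.0° → target in arm frame (0.0664, -0.0208)
  A=0.0636, B=-0.3655, C=(l²−L²−A²−y'²−z²)/(2L)=0.0314
  γ=atan2(-0.3655,0.0636)=-1.3985;  ψ=arccos(0.0846)=1.4861;  θ1=γ+ψ≈0.0876
rotate P by −φ2: (-0.0512, -0.0471, -0.3655)
  A cos θ + B sin θ = C:  0.1812·cos θ + -0.3655·sin θ = -0.0960
  θ2 = atan2(B,A) + arccos(C/0.4080) = 0.6979
rotate P by −φ3: (-0.0152, 0.0679, -0.3655)
  A=0.1452, B=-0.3655, C=(l²−L²−A²−y'²−z²)/(2L)=-0.0570
  √(A²+B²)=0.3933;  θ3 = -1.1927+1.7162 ≈ 0.5236

θ₁ = 0.0876, θ₂ = 0.6979, θ₃ = 0.5236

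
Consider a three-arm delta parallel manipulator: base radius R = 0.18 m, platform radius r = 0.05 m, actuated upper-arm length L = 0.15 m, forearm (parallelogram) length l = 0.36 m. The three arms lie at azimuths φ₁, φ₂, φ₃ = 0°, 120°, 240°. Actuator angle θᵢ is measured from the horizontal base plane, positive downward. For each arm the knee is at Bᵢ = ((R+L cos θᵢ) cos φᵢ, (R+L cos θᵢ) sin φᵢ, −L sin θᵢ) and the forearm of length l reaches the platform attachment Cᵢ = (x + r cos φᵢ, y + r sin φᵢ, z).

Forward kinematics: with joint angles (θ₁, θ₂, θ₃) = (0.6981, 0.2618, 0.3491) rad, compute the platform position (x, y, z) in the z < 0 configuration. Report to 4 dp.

(-0.0502, 0.0089, -0.3024)

φ1=0.0°: virtual centre (0.2449, 0.0000, -0.0964), radius l
arm 2 at φ=120.0°: (R−r)+L cos θ2 = 0.2749;  O2 = (-0.1374, 0.2381, -0.0388)
arm 3 at φ=240.0°: (R−r)+L cos θ3 = 0.2710;  O3 = (-0.1355, -0.2347, -0.0513)
|O₂|²−|O₁|² = 0.0078;  |O₃|²−|O₁|² = 0.0068
[-0.7647 0.4761 0.1152]·P = 0.0078;  [-0.7608 -0.4693 0.0902]·P = 0.0068
Cramer: x(z) = -0.0095+0.1345z;  y(z) = 0.0010-0.0259z
into |P−O₁|² = l²: 1.0188z² + 0.1243z + -0.0556 = 0;  Δ = 0.2419;  z = -0.3024 or 0.1804 → z<0 root = -0.3024
x = -0.0502, y = 0.0089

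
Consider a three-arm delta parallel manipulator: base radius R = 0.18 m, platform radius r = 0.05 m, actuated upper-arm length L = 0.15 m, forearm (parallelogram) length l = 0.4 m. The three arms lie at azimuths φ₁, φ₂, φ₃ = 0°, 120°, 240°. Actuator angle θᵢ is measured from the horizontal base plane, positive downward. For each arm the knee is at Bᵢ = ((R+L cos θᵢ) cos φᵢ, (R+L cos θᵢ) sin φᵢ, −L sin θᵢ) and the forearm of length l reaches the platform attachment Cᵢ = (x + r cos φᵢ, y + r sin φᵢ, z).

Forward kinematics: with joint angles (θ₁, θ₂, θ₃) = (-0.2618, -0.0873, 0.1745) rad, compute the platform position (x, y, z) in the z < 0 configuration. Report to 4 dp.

arm 1 at φ=0.0°: (R−r)+L cos θ1 = 0.2749;  S1 = (0.2749, 0.0000, 0.0388)
arm 2 at φ=120.0°: (R−r)+L cos θ2 = 0.2794;  S2 = (-0.1397, 0.2420, 0.0131)
φ3=240.0°: virtual centre (-0.1389, -0.2405, -0.0260), radius l
|S₂|²−|S₁|² = 0.0012;  |S₃|²−|S₁|² = 0.0007
[-0.8292 0.4840 -0.0515]·P = 0.0012;  [-0.8275 -0.4810 -0.1297]·P = 0.0007
det = 0.7994;  x = -0.0012+-0.1095z,  y = 0.0005+-0.0813z
into |P−S₁|² = l²: 1.0186z² + -0.0172z + -0.0823 = 0;  Δ = 0.3356;  z = -0.2759 or 0.2928 → z<0 root = -0.2759
x = 0.0291, y = 0.0229

(0.0291, 0.0229, -0.2759)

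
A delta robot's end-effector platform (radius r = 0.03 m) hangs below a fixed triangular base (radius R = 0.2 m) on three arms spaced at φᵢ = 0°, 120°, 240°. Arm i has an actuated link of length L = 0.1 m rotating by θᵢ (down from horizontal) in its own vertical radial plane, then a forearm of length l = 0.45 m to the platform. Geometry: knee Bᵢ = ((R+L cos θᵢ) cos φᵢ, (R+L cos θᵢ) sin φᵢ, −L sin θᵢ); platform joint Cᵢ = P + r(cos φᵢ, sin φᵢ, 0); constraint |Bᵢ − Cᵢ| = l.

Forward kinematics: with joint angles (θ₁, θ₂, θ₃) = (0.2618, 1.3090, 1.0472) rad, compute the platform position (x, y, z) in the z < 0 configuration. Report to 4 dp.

arm 1 at φ=0.0°: (R−r)+L cos θ1 = 0.2666;  centre 1 = (0.2666, 0.0000, -0.0259)
arm 2 at φ=120.0°: (R−r)+L cos θ2 = 0.1959;  centre 2 = (-0.0979, 0.1696, -0.0966)
arm 3 at φ=240.0°: (R−r)+L cos θ3 = 0.2200;  centre 3 = (-0.1100, -0.1905, -0.0866)
eliminate P² terms by subtracting sphere 1 from 2 and 3
linear system: -0.7291x+0.3393y = -0.0240−-0.1414z; -0.7532x+-0.3811y = -0.0158−-0.1214z
det = 0.5333;  x = 0.0273+-0.1783z,  y = -0.0123+0.0337z
into |P−centre ₁|² = l²: 1.0329z² + 0.1363z + -0.1444 = 0;  Δ = 0.6152;  z = -0.4456 or 0.3137 → z<0 root = -0.4456
x = 0.1067, y = -0.0273

(0.1067, -0.0273, -0.4456)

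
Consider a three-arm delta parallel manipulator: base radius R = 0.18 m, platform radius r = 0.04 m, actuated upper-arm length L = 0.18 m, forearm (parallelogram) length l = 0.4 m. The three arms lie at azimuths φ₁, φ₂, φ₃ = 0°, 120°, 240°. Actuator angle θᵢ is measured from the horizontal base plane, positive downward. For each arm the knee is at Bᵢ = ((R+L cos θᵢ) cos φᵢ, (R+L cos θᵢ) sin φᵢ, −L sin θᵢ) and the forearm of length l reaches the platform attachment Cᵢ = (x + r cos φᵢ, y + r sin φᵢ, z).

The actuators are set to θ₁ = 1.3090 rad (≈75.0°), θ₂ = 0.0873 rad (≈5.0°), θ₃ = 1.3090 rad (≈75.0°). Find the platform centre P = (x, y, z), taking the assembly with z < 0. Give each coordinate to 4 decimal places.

(-0.0985, 0.1707, -0.3966)

arm 1 at φ=0.0°: ρ1 = 0.1866;  O1 = (0.1866, 0.0000, -0.1739)
arm 2 at φ=120.0°: ρ2 = 0.3193;  O2 = (-0.1597, 0.2765, -0.0157)
arm 3 at φ=240.0°: ρ3 = 0.1866;  O3 = (-0.0933, -0.1616, -0.1739)
|O₂|²−|O₁|² = 0.0372;  |O₃|²−|O₁|² = 0.0000
linear system: -0.6925x+0.5531y = 0.0372−0.3163z; -0.5598x+-0.3232y = 0.0000−0.0000z
det = 0.5334;  x = -0.0225+0.1917z,  y = 0.0390+-0.3320z
sphere 1 gives Az²+Bz+C=0 with A=1.1470, B=0.2417, C=-0.0845;  B²−4AC=0.4462;  roots -0.3966, 0.1858;  negative root z = -0.3966
x = -0.0985, y = 0.1707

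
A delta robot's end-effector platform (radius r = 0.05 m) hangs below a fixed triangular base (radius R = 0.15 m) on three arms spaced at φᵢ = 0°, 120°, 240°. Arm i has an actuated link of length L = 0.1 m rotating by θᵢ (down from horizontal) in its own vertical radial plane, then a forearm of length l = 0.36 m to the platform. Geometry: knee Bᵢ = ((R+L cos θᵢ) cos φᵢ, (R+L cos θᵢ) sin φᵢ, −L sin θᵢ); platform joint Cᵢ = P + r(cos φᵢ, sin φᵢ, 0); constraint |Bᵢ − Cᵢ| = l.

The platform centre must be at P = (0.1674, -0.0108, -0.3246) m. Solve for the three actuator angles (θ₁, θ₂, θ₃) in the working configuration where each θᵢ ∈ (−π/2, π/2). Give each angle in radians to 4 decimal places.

rotate P by −φ1: (0.1674, -0.0108, -0.3246)
  A cos θ + B sin θ = C:  -0.0674·cos θ + -0.3246·sin θ = 0.0479
  γ=atan2(-0.3246,-0.0674)=-1.7755;  ψ=arccos(0.1444)=1.4259;  θ1=γ+ψ≈-0.3497
arm 2 (φ=120.0°): x'=-0.0931, y'=-0.1396
  A=0.1931, B=-0.3246, C=(l²−L²−A²−y'²−z²)/(2L)=-0.2126
  √(A²+B²)=0.3777;  θ2 = -1.0343+2.1686 ≈ 1.1344
φ3=240.0° → target in arm frame (-0.0743, 0.1504)
  e−x'=0.1743;  (l²−L²−(e−x')²−y'²−z²)/2L = -0.1939
  θ3 = atan2(B,A) + arccos(C/0.3685) = 1.0470

θ₁ = -0.3497, θ₂ = 1.1344, θ₃ = 1.0470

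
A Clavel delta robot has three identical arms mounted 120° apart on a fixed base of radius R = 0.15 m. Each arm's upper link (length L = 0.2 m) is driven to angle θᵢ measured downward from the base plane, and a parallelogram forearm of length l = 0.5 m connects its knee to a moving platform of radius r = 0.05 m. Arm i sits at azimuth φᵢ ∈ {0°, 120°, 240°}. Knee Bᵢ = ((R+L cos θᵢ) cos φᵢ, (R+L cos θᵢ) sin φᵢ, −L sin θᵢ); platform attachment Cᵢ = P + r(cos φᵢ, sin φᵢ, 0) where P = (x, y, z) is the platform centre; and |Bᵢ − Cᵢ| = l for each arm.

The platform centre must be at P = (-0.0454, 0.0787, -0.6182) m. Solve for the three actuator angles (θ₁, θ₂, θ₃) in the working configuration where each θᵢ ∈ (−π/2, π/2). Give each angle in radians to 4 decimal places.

θ₁ = 1.1343, θ₂ = 0.7853, θ₃ = 1.1344

φ1=0.0° → target in arm frame (-0.0454, 0.0787)
  e−x'=0.1454;  (l²−L²−(e−x')²−y'²−z²)/2L = -0.4988
  √(A²+B²)=0.6351;  θ1 = -1.3398+2.4741 ≈ 1.1343
rotate P by −φ2: (0.0909, 0.0000, -0.6182)
  A cos θ + B sin θ = C:  0.0091·cos θ + -0.6182·sin θ = -0.4306
  √(A²+B²)=0.6183;  θ2 = -1.5560+2.3413 ≈ 0.7853
arm 3 (φ=240.0°): x'=-0.0455, y'=-0.0787
  A cos θ + B sin θ = C:  0.1455·cos θ + -0.6182·sin θ = -0.4988
  γ=atan2(-0.6182,0.1455)=-1.3397;  ψ=arccos(-0.7854)=2.4741;  θ3=γ+ψ≈1.1344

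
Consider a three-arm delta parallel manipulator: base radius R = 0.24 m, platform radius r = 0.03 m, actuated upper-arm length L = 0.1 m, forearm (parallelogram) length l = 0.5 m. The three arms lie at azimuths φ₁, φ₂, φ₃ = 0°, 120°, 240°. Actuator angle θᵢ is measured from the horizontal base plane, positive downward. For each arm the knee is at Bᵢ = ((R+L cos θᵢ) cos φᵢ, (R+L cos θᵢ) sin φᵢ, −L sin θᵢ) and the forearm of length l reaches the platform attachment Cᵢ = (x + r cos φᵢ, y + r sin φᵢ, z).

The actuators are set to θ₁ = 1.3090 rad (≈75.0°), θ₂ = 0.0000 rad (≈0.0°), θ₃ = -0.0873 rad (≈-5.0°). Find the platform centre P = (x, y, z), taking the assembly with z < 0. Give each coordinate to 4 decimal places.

φ1=0.0°: virtual centre (0.2359, 0.0000, -0.0966), radius l
φ2=120.0°: virtual centre (-0.1550, 0.2685, 0.0000), radius l
arm 3 at φ=240.0°: (R−r)+L cos θ3 = 0.3096;  S3 = (-0.1548, -0.2681, 0.0087)
subtract pairs → two planes through P
linear system: -0.7818x+0.5369y = 0.0311−0.1932z; -0.7814x+-0.5363y = 0.0310−0.2106z
Cramer: x(z) = -0.0397+0.2583z;  y(z) = 0.0001+0.0163z
into |P−S₁|² = l²: 1.0670z² + 0.0508z + -0.1647 = 0;  Δ = 0.7056;  z = -0.4174 or 0.3698 → z<0 root = -0.4174
x = -0.1476, y = -0.0067

(-0.1476, -0.0067, -0.4174)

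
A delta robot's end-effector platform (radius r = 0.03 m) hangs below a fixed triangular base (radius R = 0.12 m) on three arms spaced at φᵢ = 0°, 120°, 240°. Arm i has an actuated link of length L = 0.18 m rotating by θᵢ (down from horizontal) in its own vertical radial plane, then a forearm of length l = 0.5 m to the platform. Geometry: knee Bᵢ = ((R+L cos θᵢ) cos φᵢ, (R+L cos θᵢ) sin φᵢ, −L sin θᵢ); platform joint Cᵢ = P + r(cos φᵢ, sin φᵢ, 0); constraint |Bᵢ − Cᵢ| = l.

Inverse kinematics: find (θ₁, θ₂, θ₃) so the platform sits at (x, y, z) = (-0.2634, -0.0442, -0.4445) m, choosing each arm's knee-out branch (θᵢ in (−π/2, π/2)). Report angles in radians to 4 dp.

arm 1 (φ=0.0°): x'=-0.2634, y'=-0.0442
  e−x'=0.3534;  (l²−L²−(e−x')²−y'²−z²)/2L = -0.2967
  θ1 = atan2(B,A) + arccos(C/0.5679) = 1.2216
arm 2 (φ=120.0°): x'=0.0934, y'=0.2502
  A=-0.0034, B=-0.4445, C=(l²−L²−A²−y'²−z²)/(2L)=-0.1183
  γ=atan2(-0.4445,-0.0034)=-1.5785;  ψ=arccos(-0.2662)=1.8402;  θ2=γ+ψ≈0.2617
rotate P by −φ3: (0.1700, -0.2060, -0.4445)
  A cos θ + B sin θ = C:  -0.0800·cos θ + -0.4445·sin θ = -0.0800
  √(A²+B²)=0.4516;  θ3 = -1.7488+1.7490 ≈ 0.0002

θ₁ = 1.2216, θ₂ = 0.2617, θ₃ = 0.0002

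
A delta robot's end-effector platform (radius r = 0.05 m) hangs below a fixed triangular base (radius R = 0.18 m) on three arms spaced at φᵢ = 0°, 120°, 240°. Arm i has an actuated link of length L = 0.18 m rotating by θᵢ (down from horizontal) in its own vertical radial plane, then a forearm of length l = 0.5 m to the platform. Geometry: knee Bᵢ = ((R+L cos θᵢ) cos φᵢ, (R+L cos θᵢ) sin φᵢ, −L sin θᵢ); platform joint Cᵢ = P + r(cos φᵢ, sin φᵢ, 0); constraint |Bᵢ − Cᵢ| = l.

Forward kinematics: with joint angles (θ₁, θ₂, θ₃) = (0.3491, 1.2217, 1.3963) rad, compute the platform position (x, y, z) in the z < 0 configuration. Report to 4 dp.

(0.2011, 0.0375, -0.5504)

O1 = (0.2991·cos0.0°, 0.2991·sin0.0°, -0.0616) = (0.2991, 0.0000, -0.0616)
φ2=120.0°: virtual centre (-0.0958, 0.1659, -0.1691), radius l
arm 3 at φ=240.0°: (R−r)+L cos θ3 = 0.1613;  O3 = (-0.0806, -0.1396, -0.1773)
eliminate P² terms by subtracting sphere 1 from 2 and 3
plane₁₂: -0.7899x+0.3318y+-0.2151z = -0.0280
Cramer: x(z) = 0.0417-0.2896z;  y(z) = 0.0150-0.0410z
sphere 1 gives Az²+Bz+C=0 with A=1.0855, B=0.2710, C=-0.1797;  B²−4AC=0.8538;  roots -0.5504, 0.3008;  negative root z = -0.5504
x = 0.2011, y = 0.0375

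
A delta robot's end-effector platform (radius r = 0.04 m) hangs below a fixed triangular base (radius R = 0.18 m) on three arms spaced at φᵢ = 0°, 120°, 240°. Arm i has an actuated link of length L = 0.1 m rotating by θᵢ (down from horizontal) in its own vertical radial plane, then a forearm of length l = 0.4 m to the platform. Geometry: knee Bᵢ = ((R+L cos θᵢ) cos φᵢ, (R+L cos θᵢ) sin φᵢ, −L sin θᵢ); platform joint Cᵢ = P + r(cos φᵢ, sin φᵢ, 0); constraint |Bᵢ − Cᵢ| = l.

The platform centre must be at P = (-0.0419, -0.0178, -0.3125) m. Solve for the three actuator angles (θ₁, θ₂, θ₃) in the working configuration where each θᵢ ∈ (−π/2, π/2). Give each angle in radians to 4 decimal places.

rotate P by −φ1: (-0.0419, -0.0178, -0.3125)
  A=0.1819, B=-0.3125, C=(l²−L²−A²−y'²−z²)/(2L)=0.0947
  θ1 = atan2(B,A) + arccos(C/0.3616) = 0.2622
φ2=120.0° → target in arm frame (0.0055, 0.0452)
  A cos θ + B sin θ = C:  0.1345·cos θ + -0.3125·sin θ = 0.1611
  γ=atan2(-0.3125,0.1345)=-1.1645;  ψ=arccos(0.4736)=1.0775;  θ2=γ+ψ≈-0.0870
arm 3 (φ=240.0°): x'=0.0364, y'=-0.0274
  e−x'=0.1036;  (l²−L²−(e−x')²−y'²−z²)/2L = 0.2043
  θ3 = atan2(B,A) + arccos(C/0.3292) = -0.3491

θ₁ = 0.2622, θ₂ = -0.0870, θ₃ = -0.3491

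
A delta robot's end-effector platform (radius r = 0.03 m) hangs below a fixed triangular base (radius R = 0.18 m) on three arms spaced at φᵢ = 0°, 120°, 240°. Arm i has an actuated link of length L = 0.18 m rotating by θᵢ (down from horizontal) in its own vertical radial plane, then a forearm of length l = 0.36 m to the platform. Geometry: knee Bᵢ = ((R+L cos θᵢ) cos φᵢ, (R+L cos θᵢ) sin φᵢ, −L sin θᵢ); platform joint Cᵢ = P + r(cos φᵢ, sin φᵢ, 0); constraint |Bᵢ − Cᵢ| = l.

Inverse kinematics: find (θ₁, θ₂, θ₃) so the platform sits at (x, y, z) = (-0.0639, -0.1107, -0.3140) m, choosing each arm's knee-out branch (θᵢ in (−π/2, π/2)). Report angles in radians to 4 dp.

θ₁ = 1.0473, θ₂ = 1.0474, θ₃ = 0.0872

φ1=0.0° → target in arm frame (-0.0639, -0.1107)
  A cos θ + B sin θ = C:  0.2139·cos θ + -0.3140·sin θ = -0.1650
  √(A²+B²)=0.3799;  θ1 = -0.9728+2.0201 ≈ 1.0473
φ2=120.0° → target in arm frame (-0.0639, 0.1107)
  A cos θ + B sin θ = C:  0.2139·cos θ + -0.3140·sin θ = -0.1650
  θ2 = atan2(B,A) + arccos(C/0.3799) = 1.0474
φ3=240.0° → target in arm frame (0.1278, 0.0000)
  A=0.0222, B=-0.3140, C=(l²−L²−A²−y'²−z²)/(2L)=-0.0052
  √(A²+B²)=0.3148;  θ3 = -1.5003+1.5875 ≈ 0.0872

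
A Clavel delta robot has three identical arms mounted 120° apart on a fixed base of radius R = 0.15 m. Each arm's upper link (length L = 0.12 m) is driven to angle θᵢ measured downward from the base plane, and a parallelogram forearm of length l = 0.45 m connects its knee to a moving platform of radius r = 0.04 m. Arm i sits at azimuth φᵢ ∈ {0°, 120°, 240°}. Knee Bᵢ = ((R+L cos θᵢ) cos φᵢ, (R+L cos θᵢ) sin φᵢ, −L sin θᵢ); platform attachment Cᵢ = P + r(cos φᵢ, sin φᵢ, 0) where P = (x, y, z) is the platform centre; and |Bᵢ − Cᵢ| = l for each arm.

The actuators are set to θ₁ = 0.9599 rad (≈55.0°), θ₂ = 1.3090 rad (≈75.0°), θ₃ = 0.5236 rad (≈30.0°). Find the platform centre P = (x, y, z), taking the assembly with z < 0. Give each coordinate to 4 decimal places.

(-0.0049, -0.1151, -0.4926)

arm 1 at φ=0.0°: (R−r)+L cos θ1 = 0.1788;  centre 1 = (0.1788, 0.0000, -0.0983)
centre 2 = (0.1411·cos120.0°, 0.1411·sin120.0°, -0.1159) = (-0.0705, 0.1222, -0.1159)
centre 3 = (0.2139·cos240.0°, 0.2139·sin240.0°, -0.0600) = (-0.1070, -0.1853, -0.0600)
subtract pairs → two planes through P
plane₁₂: -0.4987x+0.2443y+-0.0352z = -0.0083
Cramer: x(z) = 0.0037+0.0174z;  y(z) = -0.0265+0.1798z
sphere 1 gives Az²+Bz+C=0 with A=1.0326, B=0.1809, C=-0.1615;  B²−4AC=0.6996;  roots -0.4926, 0.3174;  negative root z = -0.4926
x = -0.0049, y = -0.1151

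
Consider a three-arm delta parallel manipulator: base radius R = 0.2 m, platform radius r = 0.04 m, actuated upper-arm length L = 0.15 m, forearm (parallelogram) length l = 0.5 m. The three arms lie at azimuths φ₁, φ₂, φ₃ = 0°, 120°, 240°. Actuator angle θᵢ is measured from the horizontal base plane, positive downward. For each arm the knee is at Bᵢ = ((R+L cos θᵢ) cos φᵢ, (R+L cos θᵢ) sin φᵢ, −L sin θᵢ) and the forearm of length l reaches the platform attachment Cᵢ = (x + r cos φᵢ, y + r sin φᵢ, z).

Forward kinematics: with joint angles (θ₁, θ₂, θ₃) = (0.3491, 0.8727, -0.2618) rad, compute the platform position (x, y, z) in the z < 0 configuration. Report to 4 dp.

arm 1 at φ=0.0°: e+L cos θ1 = 0.3010;  centre 1 = (0.3010, 0.0000, -0.0513)
φ2=120.0°: virtual centre (-0.1282, 0.2221, -0.1149), radius l
arm 3 at φ=240.0°: e+L cos θ3 = 0.3049;  centre 3 = (-0.1524, -0.2640, 0.0388)
eliminate P² terms by subtracting sphere 1 from 2 and 3
plane₁₂: -0.8583x+0.4441y+-0.1272z = -0.0143
Cramer: x(z) = 0.0081+0.0151z;  y(z) = -0.0164+0.3155z
into |P−centre ₁|² = l²: 1.0998z² + 0.0835z + -0.1614 = 0;  Δ = 0.7168;  z = -0.4229 or 0.3470 → z<0 root = -0.4229
x = 0.0018, y = -0.1498

(0.0018, -0.1498, -0.4229)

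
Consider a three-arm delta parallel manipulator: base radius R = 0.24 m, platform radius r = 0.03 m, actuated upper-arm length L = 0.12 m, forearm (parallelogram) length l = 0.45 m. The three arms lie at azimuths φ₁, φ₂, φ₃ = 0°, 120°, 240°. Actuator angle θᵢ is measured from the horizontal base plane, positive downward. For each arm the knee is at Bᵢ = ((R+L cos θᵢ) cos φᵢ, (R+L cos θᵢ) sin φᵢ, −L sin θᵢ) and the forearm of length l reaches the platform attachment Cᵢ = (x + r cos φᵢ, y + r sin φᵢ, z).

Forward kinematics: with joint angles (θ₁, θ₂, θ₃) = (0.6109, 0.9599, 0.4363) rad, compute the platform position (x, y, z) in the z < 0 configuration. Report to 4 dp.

arm 1 at φ=0.0°: e+L cos θ1 = 0.3083;  O1 = (0.3083, 0.0000, -0.0688)
O2 = (0.2788·cos120.0°, 0.2788·sin120.0°, -0.0983) = (-0.1394, 0.2415, -0.0983)
arm 3 at φ=240.0°: e+L cos θ3 = 0.3188;  O3 = (-0.1594, -0.2761, -0.0507)
eliminate P² terms by subtracting sphere 1 from 2 and 3
[-0.8954 0.4830 -0.0589]·P = -0.0124;  [-0.9354 -0.5521 0.0362]·P = 0.0044
det = 0.9461;  x = 0.0050+-0.0159z,  y = -0.0164+0.0926z
into |P−O₁|² = l²: 1.0088z² + 0.1443z + -0.1055 = 0;  Δ = 0.4465;  z = -0.4027 or 0.2597 → z<0 root = -0.4027
x = 0.0114, y = -0.0537

(0.0114, -0.0537, -0.4027)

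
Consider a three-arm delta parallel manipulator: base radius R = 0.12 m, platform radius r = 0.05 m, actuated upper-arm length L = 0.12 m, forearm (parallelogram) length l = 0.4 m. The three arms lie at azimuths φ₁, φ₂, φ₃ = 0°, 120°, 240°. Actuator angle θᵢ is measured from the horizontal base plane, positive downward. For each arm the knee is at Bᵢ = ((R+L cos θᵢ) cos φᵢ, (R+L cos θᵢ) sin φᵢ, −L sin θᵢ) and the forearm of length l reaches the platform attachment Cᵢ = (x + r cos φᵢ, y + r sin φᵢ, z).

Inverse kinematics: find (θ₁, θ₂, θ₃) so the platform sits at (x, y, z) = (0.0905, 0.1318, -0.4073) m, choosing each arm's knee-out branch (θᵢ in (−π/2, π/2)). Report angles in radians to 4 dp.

rotate P by −φ1: (0.0905, 0.1318, -0.4073)
  e−x'=-0.0205;  (l²−L²−(e−x')²−y'²−z²)/2L = -0.1587
  √(A²+B²)=0.4078;  θ1 = -1.6211+1.9705 ≈ 0.3494
arm 2 (φ=120.0°): x'=0.0689, y'=-0.1443
  e−x'=0.0011;  (l²−L²−(e−x')²−y'²−z²)/2L = -0.1713
  √(A²+B²)=0.4073;  θ2 = -1.5681+2.0048 ≈ 0.4368
arm 3 (φ=240.0°): x'=-0.1594, y'=0.0125
  A cos θ + B sin θ = C:  0.2294·cos θ + -0.4073·sin θ = -0.3045
  √(A²+B²)=0.4675;  θ3 = -1.0579+2.2801 ≈ 1.2222

θ₁ = 0.3494, θ₂ = 0.4368, θ₃ = 1.2222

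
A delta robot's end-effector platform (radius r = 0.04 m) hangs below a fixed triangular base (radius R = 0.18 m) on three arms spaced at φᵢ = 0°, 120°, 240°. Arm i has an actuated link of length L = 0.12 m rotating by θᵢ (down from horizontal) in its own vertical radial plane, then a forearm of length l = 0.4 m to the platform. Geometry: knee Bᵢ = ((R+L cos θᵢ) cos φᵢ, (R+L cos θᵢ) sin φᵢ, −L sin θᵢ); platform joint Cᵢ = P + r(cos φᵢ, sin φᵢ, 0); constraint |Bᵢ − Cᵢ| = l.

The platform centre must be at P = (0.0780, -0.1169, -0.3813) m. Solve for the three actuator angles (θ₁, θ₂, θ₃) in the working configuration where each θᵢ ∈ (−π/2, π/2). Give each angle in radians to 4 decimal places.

θ₁ = 0.3489, θ₂ = 1.3958, θ₃ = 0.4358

rotate P by −φ1: (0.0780, -0.1169, -0.3813)
  e−x'=0.0620;  (l²−L²−(e−x')²−y'²−z²)/2L = -0.0721
  γ=atan2(-0.3813,0.0620)=-1.4096;  ψ=arccos(-0.1866)=1.7585;  θ1=γ+ψ≈0.3489
arm 2 (φ=120.0°): x'=-0.1402, y'=-0.0091
  e−x'=0.2802;  (l²−L²−(e−x')²−y'²−z²)/2L = -0.3267
  γ=atan2(-0.3813,0.2802)=-0.9370;  ψ=arccos(-0.6904)=2.3328;  θ2=γ+ψ≈1.3958
arm 3 (φ=240.0°): x'=0.0622, y'=0.1260
  A cos θ + B sin θ = C:  0.0778·cos θ + -0.3813·sin θ = -0.0905
  θ3 = atan2(B,A) + arccos(C/0.3891) = 0.4358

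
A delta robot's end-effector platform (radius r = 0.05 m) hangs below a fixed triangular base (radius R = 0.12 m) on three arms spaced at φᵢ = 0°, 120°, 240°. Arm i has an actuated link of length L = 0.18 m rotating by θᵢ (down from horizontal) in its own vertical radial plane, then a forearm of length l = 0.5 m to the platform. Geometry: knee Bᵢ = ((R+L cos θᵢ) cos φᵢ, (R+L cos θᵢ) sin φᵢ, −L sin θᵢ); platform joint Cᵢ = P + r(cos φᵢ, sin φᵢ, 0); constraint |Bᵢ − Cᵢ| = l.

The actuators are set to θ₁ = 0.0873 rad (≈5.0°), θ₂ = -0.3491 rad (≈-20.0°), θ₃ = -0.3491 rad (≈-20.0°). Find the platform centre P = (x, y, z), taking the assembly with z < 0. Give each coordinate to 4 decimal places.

(-0.0801, 0.0000, -0.3918)

arm 1 at φ=0.0°: e+L cos θ1 = 0.2493;  centre 1 = (0.2493, 0.0000, -0.0157)
φ2=120.0°: virtual centre (-0.1196, 0.2071, 0.0616), radius l
arm 3 at φ=240.0°: e+L cos θ3 = 0.2391;  centre 3 = (-0.1196, -0.2071, 0.0616)
eliminate P² terms by subtracting sphere 1 from 2 and 3
linear system: -0.7378x+0.4142y = -0.0014−0.1545z; -0.7378x+-0.4142y = -0.0014−0.1545z
Cramer: x(z) = 0.0019+0.2095z;  y(z) = 0.0000-0.0000z
into |P−centre ₁|² = l²: 1.0439z² + -0.0722z + -0.1886 = 0;  Δ = 0.7925;  z = -0.3918 or 0.4610 → z<0 root = -0.3918
x = -0.0801, y = 0.0000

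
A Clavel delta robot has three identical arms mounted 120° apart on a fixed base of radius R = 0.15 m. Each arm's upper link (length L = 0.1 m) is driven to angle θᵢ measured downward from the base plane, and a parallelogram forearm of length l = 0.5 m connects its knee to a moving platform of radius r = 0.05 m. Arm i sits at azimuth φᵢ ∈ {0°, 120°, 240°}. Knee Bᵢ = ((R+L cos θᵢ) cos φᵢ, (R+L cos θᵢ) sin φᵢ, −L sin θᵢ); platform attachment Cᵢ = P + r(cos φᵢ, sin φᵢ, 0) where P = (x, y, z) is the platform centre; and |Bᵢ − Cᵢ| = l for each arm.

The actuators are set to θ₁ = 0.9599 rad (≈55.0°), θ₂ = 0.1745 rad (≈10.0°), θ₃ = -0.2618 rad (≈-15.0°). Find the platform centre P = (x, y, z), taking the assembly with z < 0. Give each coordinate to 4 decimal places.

(-0.1693, -0.0576, -0.4560)

centre 1 = (0.1574·cos0.0°, 0.1574·sin0.0°, -0.0819) = (0.1574, 0.0000, -0.0819)
centre 2 = (0.1985·cos120.0°, 0.1985·sin120.0°, -0.0174) = (-0.0992, 0.1719, -0.0174)
arm 3 at φ=240.0°: e+L cos θ3 = 0.1966;  centre 3 = (-0.0983, -0.1703, 0.0259)
|centre ₂|²−|centre ₁|² = 0.0082;  |centre ₃|²−|centre ₁|² = 0.0078
linear system: -0.5132x+0.3438y = 0.0082−0.1291z; -0.5113x+-0.3405y = 0.0078−0.2156z
Cramer: x(z) = -0.0157+0.3369z;  y(z) = 0.0005+0.1273z
quadratic in z: (1.1297)z²+(0.0474)z+(-0.2133)=0, √Δ=0.9830 → z ∈ {-0.4560, 0.4141}; z = -0.4560 (taking z<0)
x = -0.1693, y = -0.0576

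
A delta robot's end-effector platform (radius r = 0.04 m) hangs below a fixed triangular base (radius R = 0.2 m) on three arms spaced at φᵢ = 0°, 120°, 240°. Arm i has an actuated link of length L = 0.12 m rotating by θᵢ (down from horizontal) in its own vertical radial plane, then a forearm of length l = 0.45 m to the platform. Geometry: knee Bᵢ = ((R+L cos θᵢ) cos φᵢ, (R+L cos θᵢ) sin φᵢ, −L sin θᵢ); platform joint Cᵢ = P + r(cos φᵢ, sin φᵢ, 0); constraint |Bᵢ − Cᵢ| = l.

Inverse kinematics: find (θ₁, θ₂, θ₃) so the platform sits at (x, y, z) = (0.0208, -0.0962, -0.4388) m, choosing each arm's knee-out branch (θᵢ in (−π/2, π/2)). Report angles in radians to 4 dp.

θ₁ = 0.6112, θ₂ = 1.1346, θ₃ = 0.3493

arm 1 (φ=0.0°): x'=0.0208, y'=-0.0962
  A=0.1392, B=-0.4388, C=(l²−L²−A²−y'²−z²)/(2L)=-0.1378
  √(A²+B²)=0.4603;  θ1 = -1.2636+1.8748 ≈ 0.6112
rotate P by −φ2: (-0.0937, 0.0301, -0.4388)
  A=0.2537, B=-0.4388, C=(l²−L²−A²−y'²−z²)/(2L)=-0.2905
  √(A²+B²)=0.5069;  θ2 = -1.0466+2.1811 ≈ 1.1346
arm 3 (φ=240.0°): x'=0.0729, y'=0.0661
  A cos θ + B sin θ = C:  0.0871·cos θ + -0.4388·sin θ = -0.0683
  θ3 = atan2(B,A) + arccos(C/0.4474) = 0.3493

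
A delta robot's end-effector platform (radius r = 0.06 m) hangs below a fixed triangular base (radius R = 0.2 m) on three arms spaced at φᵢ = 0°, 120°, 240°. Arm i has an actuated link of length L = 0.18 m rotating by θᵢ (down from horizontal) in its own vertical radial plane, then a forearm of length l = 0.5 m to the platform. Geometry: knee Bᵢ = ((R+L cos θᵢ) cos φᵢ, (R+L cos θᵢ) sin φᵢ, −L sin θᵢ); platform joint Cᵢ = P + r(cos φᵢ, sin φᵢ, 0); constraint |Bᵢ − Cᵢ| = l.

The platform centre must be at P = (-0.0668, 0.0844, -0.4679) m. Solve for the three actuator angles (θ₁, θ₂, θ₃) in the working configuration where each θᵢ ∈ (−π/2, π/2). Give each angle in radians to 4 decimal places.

θ₁ = 0.6980, θ₂ = 0.0875, θ₃ = 0.6109

rotate P by −φ1: (-0.0668, 0.0844, -0.4679)
  A cos θ + B sin θ = C:  0.2068·cos θ + -0.4679·sin θ = -0.1423
  √(A²+B²)=0.5116;  θ1 = -1.1546+1.8526 ≈ 0.6980
rotate P by −φ2: (0.1065, 0.0157, -0.4679)
  e−x'=0.0335;  (l²−L²−(e−x')²−y'²−z²)/2L = -0.0075
  √(A²+B²)=0.4691;  θ2 = -1.4993+1.5868 ≈ 0.0875
arm 3 (φ=240.0°): x'=-0.0397, y'=-0.1001
  e−x'=0.1797;  (l²−L²−(e−x')²−y'²−z²)/2L = -0.1212
  θ3 = atan2(B,A) + arccos(C/0.5012) = 0.6109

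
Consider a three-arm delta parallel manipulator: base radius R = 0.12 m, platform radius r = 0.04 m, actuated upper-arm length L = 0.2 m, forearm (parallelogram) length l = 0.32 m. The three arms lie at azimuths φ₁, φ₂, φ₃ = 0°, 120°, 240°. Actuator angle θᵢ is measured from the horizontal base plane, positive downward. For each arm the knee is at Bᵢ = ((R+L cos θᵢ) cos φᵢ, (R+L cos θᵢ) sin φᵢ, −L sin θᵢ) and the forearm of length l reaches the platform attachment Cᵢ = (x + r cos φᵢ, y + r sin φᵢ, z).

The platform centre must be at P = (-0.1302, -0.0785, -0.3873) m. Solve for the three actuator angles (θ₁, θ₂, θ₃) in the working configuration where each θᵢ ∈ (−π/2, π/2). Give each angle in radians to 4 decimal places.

θ₁ = 1.3961, θ₂ = 1.0471, θ₃ = 0.5234

arm 1 (φ=0.0°): x'=-0.1302, y'=-0.0785
  e−x'=0.2102;  (l²−L²−(e−x')²−y'²−z²)/2L = -0.3449
  θ1 = atan2(B,A) + arccos(C/0.4407) = 1.3961
rotate P by −φ2: (-0.0029, 0.1520, -0.3873)
  e−x'=0.0829;  (l²−L²−(e−x')²−y'²−z²)/2L = -0.2939
  √(A²+B²)=0.3961;  θ2 = -1.3600+2.4071 ≈ 1.0471
φ3=240.0° → target in arm frame (0.1331, -0.0735)
  e−x'=-0.0531;  (l²−L²−(e−x')²−y'²−z²)/2L = -0.2396
  θ3 = atan2(B,A) + arccos(C/0.3909) = 0.5234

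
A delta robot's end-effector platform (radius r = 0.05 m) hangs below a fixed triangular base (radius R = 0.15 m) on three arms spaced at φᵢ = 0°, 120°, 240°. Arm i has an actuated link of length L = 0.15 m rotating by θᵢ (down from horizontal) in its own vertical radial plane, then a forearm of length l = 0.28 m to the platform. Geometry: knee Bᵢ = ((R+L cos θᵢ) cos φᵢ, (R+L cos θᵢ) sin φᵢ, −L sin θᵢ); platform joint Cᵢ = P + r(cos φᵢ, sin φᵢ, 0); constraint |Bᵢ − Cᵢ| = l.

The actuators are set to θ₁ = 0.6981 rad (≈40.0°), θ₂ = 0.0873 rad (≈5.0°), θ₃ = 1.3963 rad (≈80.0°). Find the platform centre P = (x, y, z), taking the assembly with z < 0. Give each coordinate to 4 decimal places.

(0.0208, 0.1414, -0.2404)

arm 1 at φ=0.0°: (R−r)+L cos θ1 = 0.2149;  O1 = (0.2149, 0.0000, -0.0964)
arm 2 at φ=120.0°: (R−r)+L cos θ2 = 0.2494;  O2 = (-0.1247, 0.2160, -0.0131)
arm 3 at φ=240.0°: (R−r)+L cos θ3 = 0.1260;  O3 = (-0.0630, -0.1092, -0.1477)
eliminate P² terms by subtracting sphere 1 from 2 and 3
[-0.6792 0.4320 0.1667]·P = 0.0069;  [-0.5559 -0.2183 -0.1026]·P = -0.0178
det = 0.3884;  x = 0.0159+-0.0205z,  y = 0.0410+-0.4180z
quadratic in z: (1.1751)z²+(0.1667)z+(-0.0278)=0, √Δ=0.3982 → z ∈ {-0.2404, 0.0985}; z = -0.2404 (taking z<0)
x = 0.0208, y = 0.1414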